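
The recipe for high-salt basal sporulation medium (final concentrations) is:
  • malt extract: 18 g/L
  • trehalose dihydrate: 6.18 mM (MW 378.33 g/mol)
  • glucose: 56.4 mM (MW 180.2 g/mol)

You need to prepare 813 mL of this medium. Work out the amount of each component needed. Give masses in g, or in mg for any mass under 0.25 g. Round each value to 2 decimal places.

malt extract 14.63 g; trehalose dihydrate 1.90 g; glucose 8.26 g

Target volume = 813 mL = 0.813 L.
malt extract: 18 g/L × 0.813 L = 14.63 g
trehalose dihydrate: 6.18 mmol/L × 378.33 g/mol × 0.813 L ÷ 1000 = 1.90 g
glucose: 56.4 mmol/L × 180.2 g/mol × 0.813 L ÷ 1000 = 8.26 g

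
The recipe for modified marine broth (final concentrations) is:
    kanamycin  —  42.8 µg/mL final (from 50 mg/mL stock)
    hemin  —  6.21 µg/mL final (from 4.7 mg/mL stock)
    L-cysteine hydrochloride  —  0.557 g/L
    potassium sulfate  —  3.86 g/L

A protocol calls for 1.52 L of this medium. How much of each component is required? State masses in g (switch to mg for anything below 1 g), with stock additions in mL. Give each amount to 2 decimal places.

Scale factor relative to 1 L: 1.52.
kanamycin: V = C2·V2/C1 = 42.8 µg/mL × 1520 mL ÷ 50000 µg/mL = 1.30 mL
hemin: V = C2·V2/C1 = 6.21 µg/mL × 1520 mL ÷ 4700 µg/mL = 2.01 mL
L-cysteine hydrochloride: 0.557 g/L × 1.52 L = 0.84664 g = 846.64 mg
potassium sulfate: 3.86 g/L × 1.52 L = 5.87 g

kanamycin 1.30 mL; hemin 2.01 mL; L-cysteine hydrochloride 846.64 mg; potassium sulfate 5.87 g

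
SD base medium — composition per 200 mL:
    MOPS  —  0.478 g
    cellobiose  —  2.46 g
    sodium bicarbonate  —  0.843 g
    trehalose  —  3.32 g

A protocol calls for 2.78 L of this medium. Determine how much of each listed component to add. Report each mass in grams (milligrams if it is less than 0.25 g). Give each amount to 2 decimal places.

Ratio of target to recipe volume: 2780 / 200 = 13.9.
MOPS: 0.478 g × (2780 mL / 200 mL) = 6.64 g
cellobiose: 2.46 g × (2780 mL / 200 mL) = 34.19 g
sodium bicarbonate: 0.843 g × (2780 mL / 200 mL) = 11.72 g
trehalose: 3.32 g × (2780 mL / 200 mL) = 46.15 g

MOPS 6.64 g; cellobiose 34.19 g; sodium bicarbonate 11.72 g; trehalose 46.15 g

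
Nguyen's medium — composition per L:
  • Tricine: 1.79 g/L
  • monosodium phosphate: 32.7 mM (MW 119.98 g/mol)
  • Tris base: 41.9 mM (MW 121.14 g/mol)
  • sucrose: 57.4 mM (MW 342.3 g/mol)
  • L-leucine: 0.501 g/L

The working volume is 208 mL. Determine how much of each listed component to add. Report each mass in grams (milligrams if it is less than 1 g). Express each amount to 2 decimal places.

Working volume: 208 mL = 0.208 L.
Tricine: 1.79 g/L × 0.208 L = 0.37232 g = 372.32 mg
monosodium phosphate: 32.7 mmol/L × 119.98 mg/mmol × 0.208 L = 816.06 mg
Tris base: 41.9 mmol/L × 121.14 g/mol × 0.208 L ÷ 1000 = 1.06 g
sucrose: 57.4 mmol/L × 342.3 g/mol × 0.208 L ÷ 1000 = 4.09 g
L-leucine: 0.501 g/L × 0.208 L = 0.104208 g = 104.21 mg

Tricine 372.32 mg; monosodium phosphate 816.06 mg; Tris base 1.06 g; sucrose 4.09 g; L-leucine 104.21 mg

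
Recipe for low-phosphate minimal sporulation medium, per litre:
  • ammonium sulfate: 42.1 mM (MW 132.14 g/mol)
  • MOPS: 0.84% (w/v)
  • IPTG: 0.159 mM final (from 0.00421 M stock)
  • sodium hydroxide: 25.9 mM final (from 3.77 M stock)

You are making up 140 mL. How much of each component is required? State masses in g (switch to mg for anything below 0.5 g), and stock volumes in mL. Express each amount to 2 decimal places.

Target volume = 140 mL = 0.14 L.
ammonium sulfate: 42.1 mmol/L × 132.14 g/mol × 0.14 L ÷ 1000 = 0.78 g
MOPS: 0.84 g per 100 mL × 140 mL ÷ 100 = 1.18 g
IPTG: C1V1 = C2V2 → 0.159 mM × 140 mL ÷ 4.21 mM = 5.29 mL
sodium hydroxide: C1V1 = C2V2 → 25.9 mM × 140 mL ÷ 3770 mM = 0.96 mL

ammonium sulfate 0.78 g; MOPS 1.18 g; IPTG 5.29 mL; sodium hydroxide 0.96 mL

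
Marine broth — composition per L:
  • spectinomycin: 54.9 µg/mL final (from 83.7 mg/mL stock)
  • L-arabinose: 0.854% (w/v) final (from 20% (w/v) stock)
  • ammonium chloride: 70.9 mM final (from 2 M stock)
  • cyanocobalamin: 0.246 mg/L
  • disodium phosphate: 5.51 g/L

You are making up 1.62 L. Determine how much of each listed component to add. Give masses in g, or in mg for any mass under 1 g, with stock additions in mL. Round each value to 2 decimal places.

Working volume: 1.62 L.
spectinomycin: V = C2·V2/C1 = 54.9 µg/mL × 1620 mL ÷ 83700 µg/mL = 1.06 mL
L-arabinose: dilute stock: 0.854% ÷ 20% × 1620 mL = 69.17 mL
ammonium chloride: V = C2·V2/C1 = 70.9 mM × 1620 mL ÷ 2000 mM = 57.43 mL
cyanocobalamin: 0.246 mg/L × 1.62 L = 0.40 mg
disodium phosphate: 5.51 g/L × 1.62 L = 8.93 g

spectinomycin 1.06 mL; L-arabinose 69.17 mL; ammonium chloride 57.43 mL; cyanocobalamin 0.40 mg; disodium phosphate 8.93 g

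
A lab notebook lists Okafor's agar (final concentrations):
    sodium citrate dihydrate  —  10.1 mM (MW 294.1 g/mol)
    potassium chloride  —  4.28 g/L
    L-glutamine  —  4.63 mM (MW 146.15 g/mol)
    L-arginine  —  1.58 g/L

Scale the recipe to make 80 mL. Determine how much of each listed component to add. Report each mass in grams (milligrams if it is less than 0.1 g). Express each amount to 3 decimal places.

Scale factor relative to 1 L: 0.08.
sodium citrate dihydrate: 10.1 mmol/L × 294.1 g/mol × 0.08 L ÷ 1000 = 0.238 g
potassium chloride: 4.28 g/L × 0.08 L = 0.342 g
L-glutamine: 4.63 mmol/L × 146.15 mg/mmol × 0.08 L = 54.134 mg
L-arginine: 1.58 g/L × 0.08 L = 0.126 g

sodium citrate dihydrate 0.238 g; potassium chloride 0.342 g; L-glutamine 54.134 mg; L-arginine 0.126 g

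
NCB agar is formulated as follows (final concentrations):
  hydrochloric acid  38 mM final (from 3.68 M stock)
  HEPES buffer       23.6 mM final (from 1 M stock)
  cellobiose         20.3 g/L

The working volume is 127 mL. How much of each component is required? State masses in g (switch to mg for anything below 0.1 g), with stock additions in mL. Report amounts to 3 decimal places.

hydrochloric acid 1.311 mL; HEPES buffer 2.997 mL; cellobiose 2.578 g

Target volume = 127 mL = 0.127 L.
hydrochloric acid: C1V1 = C2V2 → 38 mM × 127 mL ÷ 3680 mM = 1.311 mL
HEPES buffer: V = C2·V2/C1 = 23.6 mM × 127 mL ÷ 1000 mM = 2.997 mL
cellobiose: 20.3 g/L × 0.127 L = 2.578 g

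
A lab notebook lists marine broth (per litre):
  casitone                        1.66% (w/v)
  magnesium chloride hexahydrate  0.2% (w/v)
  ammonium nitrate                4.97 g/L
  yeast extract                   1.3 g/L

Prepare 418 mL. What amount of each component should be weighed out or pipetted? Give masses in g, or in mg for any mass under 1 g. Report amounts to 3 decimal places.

Scale factor relative to 1 L: 0.418.
casitone: 1.66% w/v = 16.6 g/L → 16.6 × 0.418 L = 6.939 g
magnesium chloride hexahydrate: 0.2% w/v = 2 g/L → 2 × 0.418 L = 0.836 g = 836.000 mg
ammonium nitrate: 4.97 g/L × 0.418 L = 2.077 g
yeast extract: 1.3 g/L × 0.418 L = 0.5434 g = 543.400 mg

casitone 6.939 g; magnesium chloride hexahydrate 836.000 mg; ammonium nitrate 2.077 g; yeast extract 543.400 mg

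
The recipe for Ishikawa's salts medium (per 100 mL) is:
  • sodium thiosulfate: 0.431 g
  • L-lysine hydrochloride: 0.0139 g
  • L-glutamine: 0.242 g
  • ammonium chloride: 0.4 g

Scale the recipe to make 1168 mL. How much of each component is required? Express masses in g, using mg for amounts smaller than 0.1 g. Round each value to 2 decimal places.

sodium thiosulfate 5.03 g; L-lysine hydrochloride 0.16 g; L-glutamine 2.83 g; ammonium chloride 4.67 g

Scale factor = 1168 mL / 100 mL = 11.68.
sodium thiosulfate: 0.431 g × (1168 mL / 100 mL) = 5.03 g
L-lysine hydrochloride: 0.0139 g × (1168 mL / 100 mL) = 0.16 g
L-glutamine: 0.242 g × (1168 mL / 100 mL) = 2.83 g
ammonium chloride: 0.4 g × (1168 mL / 100 mL) = 4.67 g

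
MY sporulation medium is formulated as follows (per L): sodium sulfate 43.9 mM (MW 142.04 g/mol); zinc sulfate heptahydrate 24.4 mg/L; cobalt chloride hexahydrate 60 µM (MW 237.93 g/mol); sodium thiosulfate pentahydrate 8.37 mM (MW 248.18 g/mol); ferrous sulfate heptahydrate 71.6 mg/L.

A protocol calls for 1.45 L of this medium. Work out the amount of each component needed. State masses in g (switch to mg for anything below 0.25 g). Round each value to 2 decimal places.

sodium sulfate 9.04 g; zinc sulfate heptahydrate 35.38 mg; cobalt chloride hexahydrate 20.70 mg; sodium thiosulfate pentahydrate 3.01 g; ferrous sulfate heptahydrate 103.82 mg

Working volume: 1.45 L.
sodium sulfate: 43.9 mmol/L × 142.04 g/mol × 1.45 L ÷ 1000 = 9.04 g
zinc sulfate heptahydrate: 24.4 mg/L × 1.45 L = 35.38 mg
cobalt chloride hexahydrate: 60 µmol/L × 237.93 g/mol × 1.45 L ÷ 1000 = 20.70 mg
sodium thiosulfate pentahydrate: 8.37 mmol/L × 248.18 g/mol × 1.45 L ÷ 1000 = 3.01 g
ferrous sulfate heptahydrate: 71.6 mg/L × 1.45 L = 103.82 mg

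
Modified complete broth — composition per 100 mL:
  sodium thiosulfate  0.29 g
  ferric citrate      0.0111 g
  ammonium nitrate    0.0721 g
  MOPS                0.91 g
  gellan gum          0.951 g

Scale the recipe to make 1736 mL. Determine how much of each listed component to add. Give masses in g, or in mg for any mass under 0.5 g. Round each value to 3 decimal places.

sodium thiosulfate 5.034 g; ferric citrate 192.696 mg; ammonium nitrate 1.252 g; MOPS 15.798 g; gellan gum 16.509 g

Ratio of target to recipe volume: 1736 / 100 = 17.36.
sodium thiosulfate: 0.29 g × (1736 mL / 100 mL) = 5.034 g
ferric citrate: 0.0111 g × (1736 mL / 100 mL) = 0.192696 g = 192.696 mg
ammonium nitrate: 0.0721 g × (1736 mL / 100 mL) = 1.252 g
MOPS: 0.91 g × (1736 mL / 100 mL) = 15.798 g
gellan gum: 0.951 g × (1736 mL / 100 mL) = 16.509 g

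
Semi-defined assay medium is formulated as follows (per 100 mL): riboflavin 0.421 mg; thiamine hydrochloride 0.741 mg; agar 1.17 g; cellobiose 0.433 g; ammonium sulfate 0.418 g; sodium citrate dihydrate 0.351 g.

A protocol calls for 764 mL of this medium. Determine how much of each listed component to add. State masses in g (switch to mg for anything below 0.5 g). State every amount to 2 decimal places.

riboflavin 3.22 mg; thiamine hydrochloride 5.66 mg; agar 8.94 g; cellobiose 3.31 g; ammonium sulfate 3.19 g; sodium citrate dihydrate 2.68 g

Scale factor = 764 mL / 100 mL = 7.64.
riboflavin: 0.421 mg × (764 mL / 100 mL) = 3.22 mg
thiamine hydrochloride: 0.741 mg × (764 mL / 100 mL) = 5.66 mg
agar: 1.17 g × (764 mL / 100 mL) = 8.94 g
cellobiose: 0.433 g × (764 mL / 100 mL) = 3.31 g
ammonium sulfate: 0.418 g × (764 mL / 100 mL) = 3.19 g
sodium citrate dihydrate: 0.351 g × (764 mL / 100 mL) = 2.68 g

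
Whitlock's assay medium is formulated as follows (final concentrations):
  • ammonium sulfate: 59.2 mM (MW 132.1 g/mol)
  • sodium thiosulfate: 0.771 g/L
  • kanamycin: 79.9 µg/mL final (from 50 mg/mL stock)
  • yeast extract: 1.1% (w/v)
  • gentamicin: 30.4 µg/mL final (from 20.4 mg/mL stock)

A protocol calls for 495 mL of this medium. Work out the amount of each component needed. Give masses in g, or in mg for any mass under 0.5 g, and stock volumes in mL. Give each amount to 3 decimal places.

ammonium sulfate 3.871 g; sodium thiosulfate 381.645 mg; kanamycin 0.791 mL; yeast extract 5.445 g; gentamicin 0.738 mL

Scale factor relative to 1 L: 0.495.
ammonium sulfate: 59.2 mmol/L × 132.1 g/mol × 0.495 L ÷ 1000 = 3.871 g
sodium thiosulfate: 0.771 g/L × 0.495 L = 0.381645 g = 381.645 mg
kanamycin: V = C2·V2/C1 = 79.9 µg/mL × 495 mL ÷ 50000 µg/mL = 0.791 mL
yeast extract: 1.1 g per 100 mL × 495 mL ÷ 100 = 5.445 g
gentamicin: V = C2·V2/C1 = 30.4 µg/mL × 495 mL ÷ 20400 µg/mL = 0.738 mL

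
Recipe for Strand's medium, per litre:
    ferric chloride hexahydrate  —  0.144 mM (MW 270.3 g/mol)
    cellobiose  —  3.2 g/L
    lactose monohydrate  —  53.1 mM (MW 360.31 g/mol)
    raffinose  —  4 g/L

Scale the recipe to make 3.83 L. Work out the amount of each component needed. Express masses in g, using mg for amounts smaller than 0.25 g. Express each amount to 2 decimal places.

Scale factor relative to 1 L: 3.83.
ferric chloride hexahydrate: 0.144 mmol/L × 270.3 mg/mmol × 3.83 L = 149.08 mg
cellobiose: 3.2 g/L × 3.83 L = 12.26 g
lactose monohydrate: 53.1 mmol/L × 360.31 g/mol × 3.83 L ÷ 1000 = 73.28 g
raffinose: 4 g/L × 3.83 L = 15.32 g

ferric chloride hexahydrate 149.08 mg; cellobiose 12.26 g; lactose monohydrate 73.28 g; raffinose 15.32 g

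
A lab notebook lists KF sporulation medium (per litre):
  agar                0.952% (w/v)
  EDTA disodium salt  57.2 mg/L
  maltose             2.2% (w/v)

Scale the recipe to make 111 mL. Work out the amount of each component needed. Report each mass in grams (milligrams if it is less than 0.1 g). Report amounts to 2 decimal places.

agar 1.06 g; EDTA disodium salt 6.35 mg; maltose 2.44 g

Target volume = 111 mL = 0.111 L.
agar: 0.952 g per 100 mL × 111 mL ÷ 100 = 1.06 g
EDTA disodium salt: 57.2 mg/L × 0.111 L = 6.35 mg
maltose: 2.2 g per 100 mL × 111 mL ÷ 100 = 2.44 g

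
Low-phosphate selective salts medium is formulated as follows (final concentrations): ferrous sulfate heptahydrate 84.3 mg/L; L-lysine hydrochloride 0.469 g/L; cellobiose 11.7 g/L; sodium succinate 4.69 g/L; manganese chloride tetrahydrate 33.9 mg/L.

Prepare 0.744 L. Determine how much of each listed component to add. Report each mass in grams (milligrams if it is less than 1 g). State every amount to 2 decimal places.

Scale factor relative to 1 L: 0.744.
ferrous sulfate heptahydrate: 84.3 mg/L × 0.744 L = 62.72 mg
L-lysine hydrochloride: 0.469 g/L × 0.744 L = 0.348936 g = 348.94 mg
cellobiose: 11.7 g/L × 0.744 L = 8.70 g
sodium succinate: 4.69 g/L × 0.744 L = 3.49 g
manganese chloride tetrahydrate: 33.9 mg/L × 0.744 L = 25.22 mg

ferrous sulfate heptahydrate 62.72 mg; L-lysine hydrochloride 348.94 mg; cellobiose 8.70 g; sodium succinate 3.49 g; manganese chloride tetrahydrate 25.22 mg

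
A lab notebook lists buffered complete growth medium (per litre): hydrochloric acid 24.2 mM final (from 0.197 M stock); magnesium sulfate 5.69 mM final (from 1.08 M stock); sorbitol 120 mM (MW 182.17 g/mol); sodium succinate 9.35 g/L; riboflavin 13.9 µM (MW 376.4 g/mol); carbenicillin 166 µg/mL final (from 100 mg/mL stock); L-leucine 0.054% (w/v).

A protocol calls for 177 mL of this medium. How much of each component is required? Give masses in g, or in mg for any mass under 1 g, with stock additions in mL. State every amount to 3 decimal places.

Working volume: 177 mL = 0.177 L.
hydrochloric acid: C1V1 = C2V2 → 24.2 mM × 177 mL ÷ 197 mM = 21.743 mL
magnesium sulfate: V = C2·V2/C1 = 5.69 mM × 177 mL ÷ 1080 mM = 0.933 mL
sorbitol: 120 mmol/L × 182.17 g/mol × 0.177 L ÷ 1000 = 3.869 g
sodium succinate: 9.35 g/L × 0.177 L = 1.655 g
riboflavin: 13.9 µmol/L × 376.4 g/mol × 0.177 L ÷ 1000 = 0.926 mg
carbenicillin: C1V1 = C2V2 → 166 µg/mL × 177 mL ÷ 100000 µg/mL = 0.294 mL
L-leucine: 0.054 g per 100 mL × 177 mL ÷ 100 = 0.09558 g = 95.580 mg

hydrochloric acid 21.743 mL; magnesium sulfate 0.933 mL; sorbitol 3.869 g; sodium succinate 1.655 g; riboflavin 0.926 mg; carbenicillin 0.294 mL; L-leucine 95.580 mg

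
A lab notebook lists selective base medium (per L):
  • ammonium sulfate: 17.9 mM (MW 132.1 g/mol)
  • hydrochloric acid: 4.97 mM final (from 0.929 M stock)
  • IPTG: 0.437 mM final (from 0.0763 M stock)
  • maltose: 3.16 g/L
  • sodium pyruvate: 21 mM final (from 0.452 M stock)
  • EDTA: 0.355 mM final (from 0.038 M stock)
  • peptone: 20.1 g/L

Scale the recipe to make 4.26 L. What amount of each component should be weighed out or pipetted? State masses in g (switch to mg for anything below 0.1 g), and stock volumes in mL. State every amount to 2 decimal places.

ammonium sulfate 10.07 g; hydrochloric acid 22.79 mL; IPTG 24.40 mL; maltose 13.46 g; sodium pyruvate 197.92 mL; EDTA 39.80 mL; peptone 85.63 g

Scale factor relative to 1 L: 4.26.
ammonium sulfate: 17.9 mmol/L × 132.1 g/mol × 4.26 L ÷ 1000 = 10.07 g
hydrochloric acid: dilute stock: 4.97 mM × 4260 mL ÷ 929 mM = 22.79 mL
IPTG: dilute stock: 0.437 mM × 4260 mL ÷ 76.3 mM = 24.40 mL
maltose: 3.16 g/L × 4.26 L = 13.46 g
sodium pyruvate: dilute stock: 21 mM × 4260 mL ÷ 452 mM = 197.92 mL
EDTA: dilute stock: 0.355 mM × 4260 mL ÷ 38 mM = 39.80 mL
peptone: 20.1 g/L × 4.26 L = 85.63 g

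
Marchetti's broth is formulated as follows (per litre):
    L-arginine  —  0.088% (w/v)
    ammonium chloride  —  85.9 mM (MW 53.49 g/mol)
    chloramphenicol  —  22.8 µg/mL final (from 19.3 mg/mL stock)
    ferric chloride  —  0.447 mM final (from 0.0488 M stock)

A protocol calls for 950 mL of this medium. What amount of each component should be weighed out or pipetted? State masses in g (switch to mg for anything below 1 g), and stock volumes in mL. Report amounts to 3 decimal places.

Working volume: 950 mL = 0.95 L.
L-arginine: 0.088 g per 100 mL × 950 mL ÷ 100 = 0.836 g = 836.000 mg
ammonium chloride: 85.9 mmol/L × 53.49 g/mol × 0.95 L ÷ 1000 = 4.365 g
chloramphenicol: V = C2·V2/C1 = 22.8 µg/mL × 950 mL ÷ 19300 µg/mL = 1.122 mL
ferric chloride: V = C2·V2/C1 = 0.447 mM × 950 mL ÷ 48.8 mM = 8.702 mL

L-arginine 836.000 mg; ammonium chloride 4.365 g; chloramphenicol 1.122 mL; ferric chloride 8.702 mL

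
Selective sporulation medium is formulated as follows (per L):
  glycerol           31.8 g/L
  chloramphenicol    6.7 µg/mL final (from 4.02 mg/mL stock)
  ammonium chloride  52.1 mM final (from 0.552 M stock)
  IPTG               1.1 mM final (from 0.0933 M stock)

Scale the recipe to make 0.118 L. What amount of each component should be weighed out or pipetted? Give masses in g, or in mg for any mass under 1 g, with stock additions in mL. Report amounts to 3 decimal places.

glycerol 3.752 g; chloramphenicol 0.197 mL; ammonium chloride 11.137 mL; IPTG 1.391 mL

Scale factor relative to 1 L: 0.118.
glycerol: 31.8 g/L × 0.118 L = 3.752 g
chloramphenicol: C1V1 = C2V2 → 6.7 µg/mL × 118 mL ÷ 4020 µg/mL = 0.197 mL
ammonium chloride: C1V1 = C2V2 → 52.1 mM × 118 mL ÷ 552 mM = 11.137 mL
IPTG: C1V1 = C2V2 → 1.1 mM × 118 mL ÷ 93.3 mM = 1.391 mL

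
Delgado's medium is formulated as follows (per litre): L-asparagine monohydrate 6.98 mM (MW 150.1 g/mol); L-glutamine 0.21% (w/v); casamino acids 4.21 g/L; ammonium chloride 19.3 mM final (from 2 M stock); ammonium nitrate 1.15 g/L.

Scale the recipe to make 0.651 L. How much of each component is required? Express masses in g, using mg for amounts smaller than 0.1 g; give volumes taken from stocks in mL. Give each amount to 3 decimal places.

Scale factor relative to 1 L: 0.651.
L-asparagine monohydrate: 6.98 mmol/L × 150.1 g/mol × 0.651 L ÷ 1000 = 0.682 g
L-glutamine: 0.21% w/v = 2.1 g/L → 2.1 × 0.651 L = 1.367 g
casamino acids: 4.21 g/L × 0.651 L = 2.741 g
ammonium chloride: C1V1 = C2V2 → 19.3 mM × 651 mL ÷ 2000 mM = 6.282 mL
ammonium nitrate: 1.15 g/L × 0.651 L = 0.749 g

L-asparagine monohydrate 0.682 g; L-glutamine 1.367 g; casamino acids 2.741 g; ammonium chloride 6.282 mL; ammonium nitrate 0.749 g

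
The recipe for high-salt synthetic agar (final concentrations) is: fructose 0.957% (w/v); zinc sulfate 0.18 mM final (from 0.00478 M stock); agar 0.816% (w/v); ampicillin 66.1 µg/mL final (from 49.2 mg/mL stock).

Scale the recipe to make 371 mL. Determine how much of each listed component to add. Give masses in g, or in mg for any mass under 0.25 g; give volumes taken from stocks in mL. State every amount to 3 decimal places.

fructose 3.550 g; zinc sulfate 13.971 mL; agar 3.027 g; ampicillin 0.498 mL

Scale factor relative to 1 L: 0.371.
fructose: 0.957 g per 100 mL × 371 mL ÷ 100 = 3.550 g
zinc sulfate: C1V1 = C2V2 → 0.18 mM × 371 mL ÷ 4.78 mM = 13.971 mL
agar: 0.816 g per 100 mL × 371 mL ÷ 100 = 3.027 g
ampicillin: C1V1 = C2V2 → 66.1 µg/mL × 371 mL ÷ 49200 µg/mL = 0.498 mL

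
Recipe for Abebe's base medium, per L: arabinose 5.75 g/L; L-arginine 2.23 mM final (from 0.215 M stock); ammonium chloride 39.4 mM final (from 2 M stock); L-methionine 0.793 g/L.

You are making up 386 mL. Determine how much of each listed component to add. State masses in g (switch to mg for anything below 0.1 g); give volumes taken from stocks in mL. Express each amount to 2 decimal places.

arabinose 2.22 g; L-arginine 4.00 mL; ammonium chloride 7.60 mL; L-methionine 0.31 g

Working volume: 386 mL = 0.386 L.
arabinose: 5.75 g/L × 0.386 L = 2.22 g
L-arginine: C1V1 = C2V2 → 2.23 mM × 386 mL ÷ 215 mM = 4.00 mL
ammonium chloride: dilute stock: 39.4 mM × 386 mL ÷ 2000 mM = 7.60 mL
L-methionine: 0.793 g/L × 0.386 L = 0.31 g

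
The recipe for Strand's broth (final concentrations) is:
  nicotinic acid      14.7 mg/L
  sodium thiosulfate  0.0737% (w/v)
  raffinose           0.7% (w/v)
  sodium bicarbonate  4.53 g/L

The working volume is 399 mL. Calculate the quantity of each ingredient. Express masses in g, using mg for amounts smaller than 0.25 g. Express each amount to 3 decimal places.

nicotinic acid 5.865 mg; sodium thiosulfate 0.294 g; raffinose 2.793 g; sodium bicarbonate 1.807 g

Working volume: 399 mL = 0.399 L.
nicotinic acid: 14.7 mg/L × 0.399 L = 5.865 mg
sodium thiosulfate: 0.0737% w/v = 0.737 g/L → 0.737 × 0.399 L = 0.294 g
raffinose: 0.7% w/v = 7 g/L → 7 × 0.399 L = 2.793 g
sodium bicarbonate: 4.53 g/L × 0.399 L = 1.807 g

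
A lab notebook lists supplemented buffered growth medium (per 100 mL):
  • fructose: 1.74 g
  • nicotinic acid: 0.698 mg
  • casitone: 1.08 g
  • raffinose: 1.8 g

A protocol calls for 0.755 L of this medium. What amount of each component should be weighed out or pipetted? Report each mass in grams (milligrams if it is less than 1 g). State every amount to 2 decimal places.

Scale factor = 755 mL / 100 mL = 7.55.
fructose: 1.74 g × (755 mL / 100 mL) = 13.14 g
nicotinic acid: 0.698 mg × (755 mL / 100 mL) = 5.27 mg
casitone: 1.08 g × (755 mL / 100 mL) = 8.15 g
raffinose: 1.8 g × (755 mL / 100 mL) = 13.59 g

fructose 13.14 g; nicotinic acid 5.27 mg; casitone 8.15 g; raffinose 13.59 g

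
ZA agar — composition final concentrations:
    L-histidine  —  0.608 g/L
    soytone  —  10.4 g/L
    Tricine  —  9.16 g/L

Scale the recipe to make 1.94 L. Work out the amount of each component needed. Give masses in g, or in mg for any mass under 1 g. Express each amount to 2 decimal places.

Scale factor relative to 1 L: 1.94.
L-histidine: 0.608 g/L × 1.94 L = 1.18 g
soytone: 10.4 g/L × 1.94 L = 20.18 g
Tricine: 9.16 g/L × 1.94 L = 17.77 g

L-histidine 1.18 g; soytone 20.18 g; Tricine 17.77 g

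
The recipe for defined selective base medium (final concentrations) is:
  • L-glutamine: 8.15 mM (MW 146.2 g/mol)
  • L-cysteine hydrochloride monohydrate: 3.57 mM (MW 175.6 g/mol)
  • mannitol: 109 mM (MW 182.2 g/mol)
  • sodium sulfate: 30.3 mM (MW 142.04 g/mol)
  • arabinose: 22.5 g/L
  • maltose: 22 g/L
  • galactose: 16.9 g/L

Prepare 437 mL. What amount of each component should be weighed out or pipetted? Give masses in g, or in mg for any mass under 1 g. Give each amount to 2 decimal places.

L-glutamine 520.70 mg; L-cysteine hydrochloride monohydrate 273.95 mg; mannitol 8.68 g; sodium sulfate 1.88 g; arabinose 9.83 g; maltose 9.61 g; galactose 7.39 g

Working volume: 437 mL = 0.437 L.
L-glutamine: 8.15 mmol/L × 146.2 mg/mmol × 0.437 L = 520.70 mg
L-cysteine hydrochloride monohydrate: 3.57 mmol/L × 175.6 mg/mmol × 0.437 L = 273.95 mg
mannitol: 109 mmol/L × 182.2 g/mol × 0.437 L ÷ 1000 = 8.68 g
sodium sulfate: 30.3 mmol/L × 142.04 g/mol × 0.437 L ÷ 1000 = 1.88 g
arabinose: 22.5 g/L × 0.437 L = 9.83 g
maltose: 22 g/L × 0.437 L = 9.61 g
galactose: 16.9 g/L × 0.437 L = 7.39 g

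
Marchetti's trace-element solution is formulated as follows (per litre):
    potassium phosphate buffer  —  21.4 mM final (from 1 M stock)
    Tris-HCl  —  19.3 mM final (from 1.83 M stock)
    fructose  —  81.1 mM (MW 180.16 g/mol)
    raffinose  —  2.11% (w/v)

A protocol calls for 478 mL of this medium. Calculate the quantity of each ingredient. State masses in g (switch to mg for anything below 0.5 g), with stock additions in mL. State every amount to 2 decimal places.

Scale factor relative to 1 L: 0.478.
potassium phosphate buffer: V = C2·V2/C1 = 21.4 mM × 478 mL ÷ 1000 mM = 10.23 mL
Tris-HCl: V = C2·V2/C1 = 19.3 mM × 478 mL ÷ 1830 mM = 5.04 mL
fructose: 81.1 mmol/L × 180.16 g/mol × 0.478 L ÷ 1000 = 6.98 g
raffinose: 2.11% w/v = 21.1 g/L → 21.1 × 0.478 L = 10.09 g

potassium phosphate buffer 10.23 mL; Tris-HCl 5.04 mL; fructose 6.98 g; raffinose 10.09 g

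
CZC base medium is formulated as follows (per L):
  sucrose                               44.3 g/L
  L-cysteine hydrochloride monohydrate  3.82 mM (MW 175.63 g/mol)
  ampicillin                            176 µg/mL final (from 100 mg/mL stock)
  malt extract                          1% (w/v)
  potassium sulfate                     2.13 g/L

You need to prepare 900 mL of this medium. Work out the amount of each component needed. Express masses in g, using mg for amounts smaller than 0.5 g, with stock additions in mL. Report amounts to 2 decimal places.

Working volume: 900 mL = 0.9 L.
sucrose: 44.3 g/L × 0.9 L = 39.87 g
L-cysteine hydrochloride monohydrate: 3.82 mmol/L × 175.63 g/mol × 0.9 L ÷ 1000 = 0.60 g
ampicillin: dilute stock: 176 µg/mL × 900 mL ÷ 100000 µg/mL = 1.58 mL
malt extract: 1% w/v = 10 g/L → 10 × 0.9 L = 9.00 g
potassium sulfate: 2.13 g/L × 0.9 L = 1.92 g

sucrose 39.87 g; L-cysteine hydrochloride monohydrate 0.60 g; ampicillin 1.58 mL; malt extract 9.00 g; potassium sulfate 1.92 g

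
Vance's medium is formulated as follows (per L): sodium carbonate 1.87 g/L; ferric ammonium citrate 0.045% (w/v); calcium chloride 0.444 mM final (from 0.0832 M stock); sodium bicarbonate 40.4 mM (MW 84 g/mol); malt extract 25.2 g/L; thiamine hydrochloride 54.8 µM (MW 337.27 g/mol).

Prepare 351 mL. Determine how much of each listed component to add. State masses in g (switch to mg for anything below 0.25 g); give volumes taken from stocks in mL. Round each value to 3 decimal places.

Working volume: 351 mL = 0.351 L.
sodium carbonate: 1.87 g/L × 0.351 L = 0.656 g
ferric ammonium citrate: 0.045% w/v = 0.45 g/L → 0.45 × 0.351 L = 0.15795 g = 157.950 mg
calcium chloride: V = C2·V2/C1 = 0.444 mM × 351 mL ÷ 83.2 mM = 1.873 mL
sodium bicarbonate: 40.4 mmol/L × 84 g/mol × 0.351 L ÷ 1000 = 1.191 g
malt extract: 25.2 g/L × 0.351 L = 8.845 g
thiamine hydrochloride: 54.8 µmol/L × 337.27 g/mol × 0.351 L ÷ 1000 = 6.487 mg

sodium carbonate 0.656 g; ferric ammonium citrate 157.950 mg; calcium chloride 1.873 mL; sodium bicarbonate 1.191 g; malt extract 8.845 g; thiamine hydrochloride 6.487 mg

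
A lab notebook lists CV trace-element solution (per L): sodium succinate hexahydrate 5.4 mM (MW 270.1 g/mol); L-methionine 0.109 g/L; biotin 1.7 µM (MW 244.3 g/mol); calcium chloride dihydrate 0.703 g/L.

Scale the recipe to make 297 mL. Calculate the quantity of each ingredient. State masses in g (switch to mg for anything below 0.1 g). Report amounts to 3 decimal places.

sodium succinate hexahydrate 0.433 g; L-methionine 32.373 mg; biotin 0.123 mg; calcium chloride dihydrate 0.209 g

Target volume = 297 mL = 0.297 L.
sodium succinate hexahydrate: 5.4 mmol/L × 270.1 g/mol × 0.297 L ÷ 1000 = 0.433 g
L-methionine: 0.109 g/L × 0.297 L = 0.032373 g = 32.373 mg
biotin: 1.7 µmol/L × 244.3 g/mol × 0.297 L ÷ 1000 = 0.123 mg
calcium chloride dihydrate: 0.703 g/L × 0.297 L = 0.209 g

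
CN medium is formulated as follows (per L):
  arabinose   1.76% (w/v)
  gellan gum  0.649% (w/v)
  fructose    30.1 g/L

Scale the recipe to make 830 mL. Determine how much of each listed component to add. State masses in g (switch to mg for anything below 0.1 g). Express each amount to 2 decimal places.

arabinose 14.61 g; gellan gum 5.39 g; fructose 24.98 g

Target volume = 830 mL = 0.83 L.
arabinose: 1.76% w/v = 17.6 g/L → 17.6 × 0.83 L = 14.61 g
gellan gum: 0.649% w/v = 6.49 g/L → 6.49 × 0.83 L = 5.39 g
fructose: 30.1 g/L × 0.83 L = 24.98 g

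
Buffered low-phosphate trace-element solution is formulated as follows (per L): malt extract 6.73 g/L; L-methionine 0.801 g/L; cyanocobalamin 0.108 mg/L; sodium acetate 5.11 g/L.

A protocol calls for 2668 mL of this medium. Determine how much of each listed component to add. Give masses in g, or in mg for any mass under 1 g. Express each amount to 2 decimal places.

Target volume = 2668 mL = 2.668 L.
malt extract: 6.73 g/L × 2.668 L = 17.96 g
L-methionine: 0.801 g/L × 2.668 L = 2.14 g
cyanocobalamin: 0.108 mg/L × 2.668 L = 0.29 mg
sodium acetate: 5.11 g/L × 2.668 L = 13.63 g

malt extract 17.96 g; L-methionine 2.14 g; cyanocobalamin 0.29 mg; sodium acetate 13.63 g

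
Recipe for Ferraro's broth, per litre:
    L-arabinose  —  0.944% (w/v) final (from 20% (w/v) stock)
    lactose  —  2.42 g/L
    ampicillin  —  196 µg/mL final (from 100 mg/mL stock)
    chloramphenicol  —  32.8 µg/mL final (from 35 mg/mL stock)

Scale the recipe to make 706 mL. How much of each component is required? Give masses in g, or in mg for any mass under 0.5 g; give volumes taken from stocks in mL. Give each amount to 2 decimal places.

Working volume: 706 mL = 0.706 L.
L-arabinose: dilute stock: 0.944% ÷ 20% × 706 mL = 33.32 mL
lactose: 2.42 g/L × 0.706 L = 1.71 g
ampicillin: dilute stock: 196 µg/mL × 706 mL ÷ 100000 µg/mL = 1.38 mL
chloramphenicol: dilute stock: 32.8 µg/mL × 706 mL ÷ 35000 µg/mL = 0.66 mL

L-arabinose 33.32 mL; lactose 1.71 g; ampicillin 1.38 mL; chloramphenicol 0.66 mL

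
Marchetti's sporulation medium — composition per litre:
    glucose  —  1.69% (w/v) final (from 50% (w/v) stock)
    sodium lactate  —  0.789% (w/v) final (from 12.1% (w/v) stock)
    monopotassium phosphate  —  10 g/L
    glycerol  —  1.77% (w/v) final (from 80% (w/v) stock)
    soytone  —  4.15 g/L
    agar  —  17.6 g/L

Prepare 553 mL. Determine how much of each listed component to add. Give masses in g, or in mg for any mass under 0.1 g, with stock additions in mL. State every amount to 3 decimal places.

glucose 18.691 mL; sodium lactate 36.059 mL; monopotassium phosphate 5.530 g; glycerol 12.235 mL; soytone 2.295 g; agar 9.733 g

Scale factor relative to 1 L: 0.553.
glucose: C1V1 = C2V2 → 1.69% ÷ 50% × 553 mL = 18.691 mL
sodium lactate: V = C2·V2/C1 = 0.789% ÷ 12.1% × 553 mL = 36.059 mL
monopotassium phosphate: 10 g/L × 0.553 L = 5.530 g
glycerol: V = C2·V2/C1 = 1.77% ÷ 80% × 553 mL = 12.235 mL
soytone: 4.15 g/L × 0.553 L = 2.295 g
agar: 17.6 g/L × 0.553 L = 9.733 g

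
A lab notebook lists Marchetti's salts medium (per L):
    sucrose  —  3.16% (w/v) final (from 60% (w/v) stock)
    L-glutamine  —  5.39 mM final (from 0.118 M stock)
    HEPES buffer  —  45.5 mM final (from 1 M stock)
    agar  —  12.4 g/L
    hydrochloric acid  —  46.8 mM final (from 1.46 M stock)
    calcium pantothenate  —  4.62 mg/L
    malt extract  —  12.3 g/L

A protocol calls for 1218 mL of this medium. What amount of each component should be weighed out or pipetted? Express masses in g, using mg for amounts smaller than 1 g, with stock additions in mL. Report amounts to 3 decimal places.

sucrose 64.148 mL; L-glutamine 55.636 mL; HEPES buffer 55.419 mL; agar 15.103 g; hydrochloric acid 39.043 mL; calcium pantothenate 5.627 mg; malt extract 14.981 g

Scale factor relative to 1 L: 1.218.
sucrose: dilute stock: 3.16% ÷ 60% × 1218 mL = 64.148 mL
L-glutamine: dilute stock: 5.39 mM × 1218 mL ÷ 118 mM = 55.636 mL
HEPES buffer: dilute stock: 45.5 mM × 1218 mL ÷ 1000 mM = 55.419 mL
agar: 12.4 g/L × 1.218 L = 15.103 g
hydrochloric acid: C1V1 = C2V2 → 46.8 mM × 1218 mL ÷ 1460 mM = 39.043 mL
calcium pantothenate: 4.62 mg/L × 1.218 L = 5.627 mg
malt extract: 12.3 g/L × 1.218 L = 14.981 g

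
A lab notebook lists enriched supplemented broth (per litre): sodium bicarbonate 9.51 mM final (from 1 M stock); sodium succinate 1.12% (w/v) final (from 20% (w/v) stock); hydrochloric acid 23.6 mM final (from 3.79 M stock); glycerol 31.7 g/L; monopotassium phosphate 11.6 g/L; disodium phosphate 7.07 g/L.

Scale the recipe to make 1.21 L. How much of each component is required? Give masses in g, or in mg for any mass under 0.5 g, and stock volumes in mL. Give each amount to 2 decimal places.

Working volume: 1.21 L.
sodium bicarbonate: dilute stock: 9.51 mM × 1210 mL ÷ 1000 mM = 11.51 mL
sodium succinate: dilute stock: 1.12% ÷ 20% × 1210 mL = 67.76 mL
hydrochloric acid: dilute stock: 23.6 mM × 1210 mL ÷ 3790 mM = 7.53 mL
glycerol: 31.7 g/L × 1.21 L = 38.36 g
monopotassium phosphate: 11.6 g/L × 1.21 L = 14.04 g
disodium phosphate: 7.07 g/L × 1.21 L = 8.55 g

sodium bicarbonate 11.51 mL; sodium succinate 67.76 mL; hydrochloric acid 7.53 mL; glycerol 38.36 g; monopotassium phosphate 14.04 g; disodium phosphate 8.55 g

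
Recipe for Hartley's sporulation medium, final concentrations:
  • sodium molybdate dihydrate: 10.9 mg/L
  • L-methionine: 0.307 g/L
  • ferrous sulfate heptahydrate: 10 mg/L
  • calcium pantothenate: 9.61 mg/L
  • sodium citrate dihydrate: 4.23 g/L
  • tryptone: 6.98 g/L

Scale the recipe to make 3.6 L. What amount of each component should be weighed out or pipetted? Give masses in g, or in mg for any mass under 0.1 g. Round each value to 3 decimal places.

sodium molybdate dihydrate 39.240 mg; L-methionine 1.105 g; ferrous sulfate heptahydrate 36.000 mg; calcium pantothenate 34.596 mg; sodium citrate dihydrate 15.228 g; tryptone 25.128 g

Scale factor relative to 1 L: 3.6.
sodium molybdate dihydrate: 10.9 mg/L × 3.6 L = 39.240 mg
L-methionine: 0.307 g/L × 3.6 L = 1.105 g
ferrous sulfate heptahydrate: 10 mg/L × 3.6 L = 36.000 mg
calcium pantothenate: 9.61 mg/L × 3.6 L = 34.596 mg
sodium citrate dihydrate: 4.23 g/L × 3.6 L = 15.228 g
tryptone: 6.98 g/L × 3.6 L = 25.128 g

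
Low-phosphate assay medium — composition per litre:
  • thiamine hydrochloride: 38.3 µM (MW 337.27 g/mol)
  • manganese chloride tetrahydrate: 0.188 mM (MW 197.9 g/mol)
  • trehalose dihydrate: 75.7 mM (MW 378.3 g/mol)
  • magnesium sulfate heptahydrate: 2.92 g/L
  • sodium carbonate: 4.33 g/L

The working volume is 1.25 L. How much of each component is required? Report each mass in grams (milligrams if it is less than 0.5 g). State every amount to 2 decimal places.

thiamine hydrochloride 16.15 mg; manganese chloride tetrahydrate 46.51 mg; trehalose dihydrate 35.80 g; magnesium sulfate heptahydrate 3.65 g; sodium carbonate 5.41 g

Working volume: 1.25 L.
thiamine hydrochloride: 38.3 µmol/L × 337.27 g/mol × 1.25 L ÷ 1000 = 16.15 mg
manganese chloride tetrahydrate: 0.188 mmol/L × 197.9 mg/mmol × 1.25 L = 46.51 mg
trehalose dihydrate: 75.7 mmol/L × 378.3 g/mol × 1.25 L ÷ 1000 = 35.80 g
magnesium sulfate heptahydrate: 2.92 g/L × 1.25 L = 3.65 g
sodium carbonate: 4.33 g/L × 1.25 L = 5.41 g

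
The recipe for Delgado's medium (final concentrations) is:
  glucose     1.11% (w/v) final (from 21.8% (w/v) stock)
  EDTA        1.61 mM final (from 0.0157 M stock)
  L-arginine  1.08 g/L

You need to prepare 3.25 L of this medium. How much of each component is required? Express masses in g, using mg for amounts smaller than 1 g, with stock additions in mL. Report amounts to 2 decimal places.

Working volume: 3.25 L.
glucose: V = C2·V2/C1 = 1.11% ÷ 21.8% × 3250 mL = 165.48 mL
EDTA: dilute stock: 1.61 mM × 3250 mL ÷ 15.7 mM = 333.28 mL
L-arginine: 1.08 g/L × 3.25 L = 3.51 g

glucose 165.48 mL; EDTA 333.28 mL; L-arginine 3.51 g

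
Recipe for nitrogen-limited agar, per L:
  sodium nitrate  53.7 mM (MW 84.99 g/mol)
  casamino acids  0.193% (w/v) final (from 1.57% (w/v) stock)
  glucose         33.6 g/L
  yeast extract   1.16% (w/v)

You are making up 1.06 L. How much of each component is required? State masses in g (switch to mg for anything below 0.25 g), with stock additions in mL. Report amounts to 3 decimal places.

sodium nitrate 4.838 g; casamino acids 130.306 mL; glucose 35.616 g; yeast extract 12.296 g

Working volume: 1.06 L.
sodium nitrate: 53.7 mmol/L × 84.99 g/mol × 1.06 L ÷ 1000 = 4.838 g
casamino acids: C1V1 = C2V2 → 0.193% ÷ 1.57% × 1060 mL = 130.306 mL
glucose: 33.6 g/L × 1.06 L = 35.616 g
yeast extract: 1.16 g per 100 mL × 1060 mL ÷ 100 = 12.296 g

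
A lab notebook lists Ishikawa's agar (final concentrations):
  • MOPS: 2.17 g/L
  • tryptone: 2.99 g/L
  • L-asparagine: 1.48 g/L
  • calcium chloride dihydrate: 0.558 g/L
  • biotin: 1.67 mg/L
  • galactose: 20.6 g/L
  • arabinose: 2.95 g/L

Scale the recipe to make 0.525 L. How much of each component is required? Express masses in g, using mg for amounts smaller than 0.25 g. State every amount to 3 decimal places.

Working volume: 0.525 L.
MOPS: 2.17 g/L × 0.525 L = 1.139 g
tryptone: 2.99 g/L × 0.525 L = 1.570 g
L-asparagine: 1.48 g/L × 0.525 L = 0.777 g
calcium chloride dihydrate: 0.558 g/L × 0.525 L = 0.293 g
biotin: 1.67 mg/L × 0.525 L = 0.877 mg
galactose: 20.6 g/L × 0.525 L = 10.815 g
arabinose: 2.95 g/L × 0.525 L = 1.549 g

MOPS 1.139 g; tryptone 1.570 g; L-asparagine 0.777 g; calcium chloride dihydrate 0.293 g; biotin 0.877 mg; galactose 10.815 g; arabinose 1.549 g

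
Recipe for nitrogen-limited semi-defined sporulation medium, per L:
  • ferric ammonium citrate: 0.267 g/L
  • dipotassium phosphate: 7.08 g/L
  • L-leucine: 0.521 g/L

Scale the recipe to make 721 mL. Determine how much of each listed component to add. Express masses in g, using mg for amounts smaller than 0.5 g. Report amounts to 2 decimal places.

ferric ammonium citrate 192.51 mg; dipotassium phosphate 5.10 g; L-leucine 375.64 mg

Working volume: 721 mL = 0.721 L.
ferric ammonium citrate: 0.267 g/L × 0.721 L = 0.192507 g = 192.51 mg
dipotassium phosphate: 7.08 g/L × 0.721 L = 5.10 g
L-leucine: 0.521 g/L × 0.721 L = 0.375641 g = 375.64 mg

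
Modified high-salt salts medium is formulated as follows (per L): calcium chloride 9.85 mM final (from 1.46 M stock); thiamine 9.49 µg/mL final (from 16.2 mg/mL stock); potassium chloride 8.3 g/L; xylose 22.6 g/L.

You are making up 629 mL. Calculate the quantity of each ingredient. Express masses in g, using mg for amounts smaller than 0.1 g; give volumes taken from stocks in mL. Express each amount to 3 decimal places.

Working volume: 629 mL = 0.629 L.
calcium chloride: dilute stock: 9.85 mM × 629 mL ÷ 1460 mM = 4.244 mL
thiamine: dilute stock: 9.49 µg/mL × 629 mL ÷ 16200 µg/mL = 0.368 mL
potassium chloride: 8.3 g/L × 0.629 L = 5.221 g
xylose: 22.6 g/L × 0.629 L = 14.215 g

calcium chloride 4.244 mL; thiamine 0.368 mL; potassium chloride 5.221 g; xylose 14.215 g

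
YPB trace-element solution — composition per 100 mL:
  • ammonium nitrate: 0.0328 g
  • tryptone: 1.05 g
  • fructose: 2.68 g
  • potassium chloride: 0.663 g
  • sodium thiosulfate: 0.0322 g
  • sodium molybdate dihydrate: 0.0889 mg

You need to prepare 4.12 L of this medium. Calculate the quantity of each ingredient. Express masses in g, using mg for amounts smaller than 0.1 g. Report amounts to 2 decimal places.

Scale factor = 4120 mL / 100 mL = 41.2.
ammonium nitrate: 0.0328 g × (4120 mL / 100 mL) = 1.35 g
tryptone: 1.05 g × (4120 mL / 100 mL) = 43.26 g
fructose: 2.68 g × (4120 mL / 100 mL) = 110.42 g
potassium chloride: 0.663 g × (4120 mL / 100 mL) = 27.32 g
sodium thiosulfate: 0.0322 g × (4120 mL / 100 mL) = 1.33 g
sodium molybdate dihydrate: 0.0889 mg × (4120 mL / 100 mL) = 3.66 mg

ammonium nitrate 1.35 g; tryptone 43.26 g; fructose 110.42 g; potassium chloride 27.32 g; sodium thiosulfate 1.33 g; sodium molybdate dihydrate 3.66 mg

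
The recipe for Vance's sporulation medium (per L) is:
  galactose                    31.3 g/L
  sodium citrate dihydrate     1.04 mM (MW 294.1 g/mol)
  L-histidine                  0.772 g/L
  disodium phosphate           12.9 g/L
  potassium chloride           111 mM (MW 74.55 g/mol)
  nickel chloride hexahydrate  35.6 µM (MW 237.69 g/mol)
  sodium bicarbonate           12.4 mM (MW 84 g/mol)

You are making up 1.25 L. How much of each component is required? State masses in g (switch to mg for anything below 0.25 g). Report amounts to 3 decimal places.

galactose 39.125 g; sodium citrate dihydrate 0.382 g; L-histidine 0.965 g; disodium phosphate 16.125 g; potassium chloride 10.344 g; nickel chloride hexahydrate 10.577 mg; sodium bicarbonate 1.302 g

Working volume: 1.25 L.
galactose: 31.3 g/L × 1.25 L = 39.125 g
sodium citrate dihydrate: 1.04 mmol/L × 294.1 g/mol × 1.25 L ÷ 1000 = 0.382 g
L-histidine: 0.772 g/L × 1.25 L = 0.965 g
disodium phosphate: 12.9 g/L × 1.25 L = 16.125 g
potassium chloride: 111 mmol/L × 74.55 g/mol × 1.25 L ÷ 1000 = 10.344 g
nickel chloride hexahydrate: 35.6 µmol/L × 237.69 g/mol × 1.25 L ÷ 1000 = 10.577 mg
sodium bicarbonate: 12.4 mmol/L × 84 g/mol × 1.25 L ÷ 1000 = 1.302 g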